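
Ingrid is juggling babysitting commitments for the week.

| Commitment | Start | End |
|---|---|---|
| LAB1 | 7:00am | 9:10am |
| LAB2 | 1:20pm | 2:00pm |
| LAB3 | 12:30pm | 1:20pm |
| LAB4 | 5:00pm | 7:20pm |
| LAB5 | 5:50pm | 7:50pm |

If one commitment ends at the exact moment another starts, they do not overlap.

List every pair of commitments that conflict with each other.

LAB4 & LAB5

Sorted by start: LAB1, LAB3, LAB2, LAB4, LAB5.
LAB3 starts after LAB1 ends, so nothing later overlaps LAB1 either.
LAB2 starts exactly when LAB3 ends (back-to-back, no overlap), so nothing later overlaps LAB3 either.
LAB4 starts after LAB2 ends, so nothing later overlaps LAB2 either.
LAB5 starts before LAB4 ends → LAB4 and LAB5 overlap.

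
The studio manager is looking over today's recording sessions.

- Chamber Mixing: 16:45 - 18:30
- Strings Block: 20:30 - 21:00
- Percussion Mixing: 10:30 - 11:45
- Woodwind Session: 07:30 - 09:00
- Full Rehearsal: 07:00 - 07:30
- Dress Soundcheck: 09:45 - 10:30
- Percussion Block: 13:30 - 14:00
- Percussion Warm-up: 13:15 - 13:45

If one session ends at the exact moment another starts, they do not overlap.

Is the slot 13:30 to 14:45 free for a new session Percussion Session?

No — it overlaps Percussion Block, Percussion Warm-up

Full Rehearsal: ends 07:30 at or before Percussion Session starts 13:30 → clear.
Woodwind Session: ends 09:00 at or before Percussion Session starts 13:30 → clear.
Dress Soundcheck: ends 10:30 at or before Percussion Session starts 13:30 → clear.
Percussion Mixing: ends 11:45 at or before Percussion Session starts 13:30 → clear.
Percussion Warm-up: starts 13:15 before Percussion Session ends 14:45, and ends 13:45 after Percussion Session starts 13:30 → overlap.
Percussion Block: starts 13:30 before Percussion Session ends 14:45, and ends 14:00 after Percussion Session starts 13:30 → overlap.
Chamber Mixing: starts 16:45 at or after Percussion Session ends 14:45 → clear.
Strings Block: starts 20:30 at or after Percussion Session ends 14:45 → clear.
Percussion Session overlaps Percussion Warm-up, Percussion Block.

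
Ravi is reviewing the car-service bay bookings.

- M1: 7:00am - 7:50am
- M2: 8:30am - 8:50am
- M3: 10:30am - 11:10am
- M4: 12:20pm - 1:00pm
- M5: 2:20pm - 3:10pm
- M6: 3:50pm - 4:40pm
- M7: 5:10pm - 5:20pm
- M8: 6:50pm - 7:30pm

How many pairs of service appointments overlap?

Check each pair: they overlap iff neither finishes before the other starts.
Sorted by start: M1, M2, M3, M4, M5, M6, M7, M8.
M2 starts after M1 ends, so M1 has no further overlaps.
M3 starts after M2 ends, so M2 has no further overlaps.
M4 starts after M3 ends, so M3 has no further overlaps.
M5 starts after M4 ends, so M4 has no further overlaps.
M6 starts after M5 ends, so M5 has no further overlaps.
M7 starts after M6 ends, so M6 has no further overlaps.
M8 starts after M7 ends.
No pair overlaps.

0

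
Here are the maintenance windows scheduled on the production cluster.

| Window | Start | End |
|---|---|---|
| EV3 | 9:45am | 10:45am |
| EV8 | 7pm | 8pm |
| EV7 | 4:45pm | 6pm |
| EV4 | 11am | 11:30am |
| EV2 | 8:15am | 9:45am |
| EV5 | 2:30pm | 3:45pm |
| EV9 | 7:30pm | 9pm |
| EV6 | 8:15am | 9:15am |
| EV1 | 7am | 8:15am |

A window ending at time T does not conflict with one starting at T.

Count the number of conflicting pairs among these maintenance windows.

2

Sorted by start: EV1, EV2, EV6, EV3, EV4, EV5, EV7, EV8, EV9.
EV2 starts exactly when EV1 ends (back-to-back, no overlap), so nothing later overlaps EV1 either.
EV6 starts before EV2 ends → EV2 and EV6 overlap.
EV3 starts exactly when EV2 ends (back-to-back, no overlap), so nothing later overlaps EV2 either.
EV3 starts after EV6 ends, so nothing later overlaps EV6 either.
EV4 starts after EV3 ends, so nothing later overlaps EV3 either.
EV5 starts after EV4 ends, so nothing later overlaps EV4 either.
EV7 starts after EV5 ends, so nothing later overlaps EV5 either.
EV8 starts after EV7 ends, so nothing later overlaps EV7 either.
EV9 starts before EV8 ends → EV8 and EV9 overlap.
Overlapping pairs: EV2 & EV6, EV8 & EV9 — 2 in total.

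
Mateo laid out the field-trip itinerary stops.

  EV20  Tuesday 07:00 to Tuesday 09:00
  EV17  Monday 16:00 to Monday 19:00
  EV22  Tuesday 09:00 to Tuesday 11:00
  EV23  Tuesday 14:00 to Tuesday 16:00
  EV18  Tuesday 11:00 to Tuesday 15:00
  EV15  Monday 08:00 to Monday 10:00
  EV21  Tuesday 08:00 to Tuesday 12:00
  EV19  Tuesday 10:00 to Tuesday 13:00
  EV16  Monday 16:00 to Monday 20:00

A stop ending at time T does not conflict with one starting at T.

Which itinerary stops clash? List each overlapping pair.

EV16 & EV17, EV18 & EV19, EV18 & EV21, EV18 & EV23, EV19 & EV21, EV19 & EV22, EV20 & EV21, EV21 & EV22

Sorted by start: EV15, EV16, EV17, EV20, EV21, EV22, EV19, EV18, EV23.
EV16 starts after EV15 ends; EV15 is clear from here.
EV17 starts before EV16 ends → EV16 and EV17 overlap.
EV20 starts after EV16 ends; EV16 is clear from here.
EV20 starts after EV17 ends; EV17 is clear from here.
EV21 starts before EV20 ends → EV20 and EV21 overlap.
EV22 starts exactly when EV20 ends (back-to-back, no overlap); EV20 is clear from here.
EV22 starts before EV21 ends → EV21 and EV22 overlap.
EV19 starts before EV21 ends → EV21 and EV19 overlap.
EV18 starts before EV21 ends → EV21 and EV18 overlap.
EV23 starts after EV21 ends.
EV19 starts before EV22 ends → EV22 and EV19 overlap.
EV18 starts exactly when EV22 ends (back-to-back, no overlap); EV22 is clear from here.
EV18 starts before EV19 ends → EV19 and EV18 overlap.
EV23 starts after EV19 ends.
EV23 starts before EV18 ends → EV18 and EV23 overlap.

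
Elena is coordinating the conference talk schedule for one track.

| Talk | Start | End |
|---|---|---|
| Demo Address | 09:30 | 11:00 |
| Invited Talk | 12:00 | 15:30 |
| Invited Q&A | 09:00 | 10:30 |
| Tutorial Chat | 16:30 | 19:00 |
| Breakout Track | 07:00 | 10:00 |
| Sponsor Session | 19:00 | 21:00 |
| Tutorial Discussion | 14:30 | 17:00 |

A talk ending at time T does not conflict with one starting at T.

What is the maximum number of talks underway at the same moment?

3

Sort all start/end points and keep a running count:
07:00 start Breakout Track → 1
09:00 start Invited Q&A → 2
09:30 start Demo Address → 3
10:00 end Breakout Track → 2
10:30 end Invited Q&A → 1
11:00 end Demo Address → 0
12:00 start Invited Talk → 1
14:30 start Tutorial Discussion → 2
15:30 end Invited Talk → 1
16:30 start Tutorial Chat → 2
17:00 end Tutorial Discussion → 1
19:00 end Tutorial Chat → 0
19:00 start Sponsor Session → 1
21:00 end Sponsor Session → 0
Peak is 3, at 09:30 (Breakout Track, Demo Address, Invited Q&A).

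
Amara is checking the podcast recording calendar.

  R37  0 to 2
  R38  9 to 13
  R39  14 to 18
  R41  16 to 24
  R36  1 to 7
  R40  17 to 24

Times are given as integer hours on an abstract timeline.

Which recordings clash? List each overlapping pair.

Sorted by start: R37, R36, R38, R39, R41, R40.
R36 starts before R37 ends → R37 and R36 overlap.
R38 starts after R37 ends; R37 is clear from here.
R38 starts after R36 ends; R36 is clear from here.
R39 starts after R38 ends; R38 is clear from here.
R41 starts before R39 ends → R39 and R41 overlap.
R40 starts before R39 ends → R39 and R40 overlap.
R40 starts before R41 ends → R41 and R40 overlap.

R36 & R37, R39 & R40, R39 & R41, R40 & R41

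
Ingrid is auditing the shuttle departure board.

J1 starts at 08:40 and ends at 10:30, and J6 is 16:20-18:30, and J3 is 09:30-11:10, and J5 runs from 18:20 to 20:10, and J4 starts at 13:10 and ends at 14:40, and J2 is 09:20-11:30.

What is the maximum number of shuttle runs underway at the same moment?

3

Walk through starts and ends in time order (an end at T is processed before a start at T):
08:40 start J1 → 1
09:20 start J2 → 2
09:30 start J3 → 3
10:30 end J1 → 2
11:10 end J3 → 1
11:30 end J2 → 0
13:10 start J4 → 1
14:40 end J4 → 0
16:20 start J6 → 1
18:20 start J5 → 2
18:30 end J6 → 1
20:10 end J5 → 0
Peak is 3, at 09:30 (J1, J2, J3).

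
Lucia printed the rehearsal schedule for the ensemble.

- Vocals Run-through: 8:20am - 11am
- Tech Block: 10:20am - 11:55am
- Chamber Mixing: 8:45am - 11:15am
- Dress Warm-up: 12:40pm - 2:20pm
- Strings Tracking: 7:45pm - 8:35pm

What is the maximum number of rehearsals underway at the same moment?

Sweep the timeline, counting +1 at each start and −1 at each end (ends before starts at a tie):
8:20am start Vocals Run-through → 1
8:45am start Chamber Mixing → 2
10:20am start Tech Block → 3
11am end Vocals Run-through → 2
11:15am end Chamber Mixing → 1
11:55am end Tech Block → 0
12:40pm start Dress Warm-up → 1
2:20pm end Dress Warm-up → 0
7:45pm start Strings Tracking → 1
8:35pm end Strings Tracking → 0
Peak is 3, at 10:20am (Chamber Mixing, Tech Block, Vocals Run-through).

3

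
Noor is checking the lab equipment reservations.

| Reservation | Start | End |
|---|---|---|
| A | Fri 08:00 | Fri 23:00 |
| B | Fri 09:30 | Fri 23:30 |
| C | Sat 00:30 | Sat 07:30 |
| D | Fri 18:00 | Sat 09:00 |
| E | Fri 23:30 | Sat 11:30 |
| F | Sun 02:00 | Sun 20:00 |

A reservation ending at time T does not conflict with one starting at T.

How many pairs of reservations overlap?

Sorted by start: A, B, D, E, C, F.
B starts before A ends → A and B overlap.
D starts before A ends → A and D overlap.
E starts after A ends, so A has no further overlaps.
D starts before B ends → B and D overlap.
E starts exactly when B ends (back-to-back, no overlap), so B has no further overlaps.
E starts before D ends → D and E overlap.
C starts before D ends → D and C overlap.
F starts after D ends.
C starts before E ends → E and C overlap.
F starts after E ends.
F starts after C ends.
Overlapping pairs: A & B, A & D, B & D, C & D, C & E, D & E — 6 in total.

6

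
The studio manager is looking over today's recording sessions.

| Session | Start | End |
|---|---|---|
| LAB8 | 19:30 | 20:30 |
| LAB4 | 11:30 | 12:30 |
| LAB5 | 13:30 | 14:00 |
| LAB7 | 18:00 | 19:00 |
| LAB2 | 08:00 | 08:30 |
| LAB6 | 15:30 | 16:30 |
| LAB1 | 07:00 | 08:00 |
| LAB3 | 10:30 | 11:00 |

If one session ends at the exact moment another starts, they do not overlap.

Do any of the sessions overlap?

No

Sorted by start: LAB1, LAB2, LAB3, LAB4, LAB5, LAB6, LAB7, LAB8.
LAB2 starts exactly when LAB1 ends (back-to-back, no overlap), so LAB1 has no further overlaps.
LAB3 starts after LAB2 ends, so LAB2 has no further overlaps.
LAB4 starts after LAB3 ends, so LAB3 has no further overlaps.
LAB5 starts after LAB4 ends, so LAB4 has no further overlaps.
LAB6 starts after LAB5 ends, so LAB5 has no further overlaps.
LAB7 starts after LAB6 ends, so LAB6 has no further overlaps.
LAB8 starts after LAB7 ends.
Every pair is clear; the schedule has no overlaps.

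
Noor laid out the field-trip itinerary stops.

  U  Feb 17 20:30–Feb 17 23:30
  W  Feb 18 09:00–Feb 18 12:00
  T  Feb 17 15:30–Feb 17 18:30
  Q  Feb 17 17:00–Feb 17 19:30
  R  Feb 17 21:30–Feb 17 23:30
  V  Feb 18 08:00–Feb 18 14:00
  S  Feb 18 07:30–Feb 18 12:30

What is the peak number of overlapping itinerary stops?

Walk through starts and ends in time order (an end at T is processed before a start at T):
Feb 17 15:30 start T → 1
Feb 17 17:00 start Q → 2
Feb 17 18:30 end T → 1
Feb 17 19:30 end Q → 0
Feb 17 20:30 start U → 1
Feb 17 21:30 start R → 2
Feb 17 23:30 end R → 1
Feb 17 23:30 end U → 0
Feb 18 07:30 start S → 1
Feb 18 08:00 start V → 2
Feb 18 09:00 start W → 3
Feb 18 12:00 end W → 2
Feb 18 12:30 end S → 1
Feb 18 14:00 end V → 0
Peak is 3, at Feb 18 09:00 (S, V, W).

3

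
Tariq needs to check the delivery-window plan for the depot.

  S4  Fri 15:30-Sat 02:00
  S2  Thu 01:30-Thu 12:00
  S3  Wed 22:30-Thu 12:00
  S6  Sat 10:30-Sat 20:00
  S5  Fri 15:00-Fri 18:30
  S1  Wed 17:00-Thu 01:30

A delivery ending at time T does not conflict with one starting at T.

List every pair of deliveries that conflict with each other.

Sorted by start: S1, S3, S2, S5, S4, S6.
S3 starts before S1 ends → S1 and S3 overlap.
S2 starts exactly when S1 ends (back-to-back, no overlap); S1 is clear from here.
S2 starts before S3 ends → S3 and S2 overlap.
S5 starts after S3 ends; S3 is clear from here.
S5 starts after S2 ends; S2 is clear from here.
S4 starts before S5 ends → S5 and S4 overlap.
S6 starts after S5 ends.
S6 starts after S4 ends.

S1 & S3, S2 & S3, S4 & S5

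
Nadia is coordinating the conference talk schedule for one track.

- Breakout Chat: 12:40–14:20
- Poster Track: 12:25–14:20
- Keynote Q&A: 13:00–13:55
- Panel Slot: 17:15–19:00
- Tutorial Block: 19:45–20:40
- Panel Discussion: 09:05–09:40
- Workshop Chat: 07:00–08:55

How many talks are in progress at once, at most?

Sweep the timeline, counting +1 at each start and −1 at each end (ends before starts at a tie):
07:00 start Workshop Chat → 1
08:55 end Workshop Chat → 0
09:05 start Panel Discussion → 1
09:40 end Panel Discussion → 0
12:25 start Poster Track → 1
12:40 start Breakout Chat → 2
13:00 start Keynote Q&A → 3
13:55 end Keynote Q&A → 2
14:20 end Breakout Chat → 1
14:20 end Poster Track → 0
17:15 start Panel Slot → 1
19:00 end Panel Slot → 0
19:45 start Tutorial Block → 1
20:40 end Tutorial Block → 0
Peak is 3, at 13:00 (Breakout Chat, Keynote Q&A, Poster Track).

3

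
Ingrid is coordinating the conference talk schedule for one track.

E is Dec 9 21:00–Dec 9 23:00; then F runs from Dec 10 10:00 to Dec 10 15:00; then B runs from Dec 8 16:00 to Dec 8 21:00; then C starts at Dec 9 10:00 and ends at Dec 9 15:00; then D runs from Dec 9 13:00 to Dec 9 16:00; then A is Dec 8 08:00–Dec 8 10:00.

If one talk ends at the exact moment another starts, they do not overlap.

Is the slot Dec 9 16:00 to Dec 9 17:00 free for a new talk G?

A: ends Dec 8 10:00 at or before G starts Dec 9 16:00 → clear.
B: ends Dec 8 21:00 at or before G starts Dec 9 16:00 → clear.
C: ends Dec 9 15:00 at or before G starts Dec 9 16:00 → clear.
D: ends Dec 9 16:00 at or before G starts Dec 9 16:00 → clear.
E: starts Dec 9 21:00 at or after G ends Dec 9 17:00 → clear.
F: starts Dec 10 10:00 at or after G ends Dec 9 17:00 → clear.

Yes — the slot is free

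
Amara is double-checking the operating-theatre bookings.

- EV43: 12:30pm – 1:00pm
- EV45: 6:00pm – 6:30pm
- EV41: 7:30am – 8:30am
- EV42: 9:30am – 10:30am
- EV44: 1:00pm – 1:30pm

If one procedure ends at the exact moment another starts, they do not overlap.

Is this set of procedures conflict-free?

Yes

Sorted by start: EV41, EV42, EV43, EV44, EV45.
EV42 starts after EV41 ends — done with EV41.
EV43 starts after EV42 ends — done with EV42.
EV44 starts exactly when EV43 ends (back-to-back, no overlap) — done with EV43.
EV45 starts after EV44 ends.
Every pair is clear; the schedule has no overlaps.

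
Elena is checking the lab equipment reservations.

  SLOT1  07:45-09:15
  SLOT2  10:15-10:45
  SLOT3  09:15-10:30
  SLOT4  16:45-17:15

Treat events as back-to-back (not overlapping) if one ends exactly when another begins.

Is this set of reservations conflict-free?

No

Check each pair: they overlap iff neither finishes before the other starts.
Sorted by start: SLOT1, SLOT3, SLOT2, SLOT4.
SLOT3 starts exactly when SLOT1 ends (back-to-back, no overlap); SLOT1 is clear from here.
SLOT2 starts before SLOT3 ends → SLOT3 and SLOT2 overlap.
That's a conflict, so the schedule is not conflict-free.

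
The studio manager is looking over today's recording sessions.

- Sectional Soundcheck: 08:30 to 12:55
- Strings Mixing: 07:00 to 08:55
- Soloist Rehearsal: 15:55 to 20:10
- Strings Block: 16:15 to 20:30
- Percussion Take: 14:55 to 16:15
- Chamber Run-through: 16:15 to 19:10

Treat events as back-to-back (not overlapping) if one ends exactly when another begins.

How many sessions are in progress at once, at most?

3

Sort all start/end points and keep a running count:
07:00 start Strings Mixing → 1
08:30 start Sectional Soundcheck → 2
08:55 end Strings Mixing → 1
12:55 end Sectional Soundcheck → 0
14:55 start Percussion Take → 1
15:55 start Soloist Rehearsal → 2
16:15 end Percussion Take → 1
16:15 start Chamber Run-through → 2
16:15 start Strings Block → 3
19:10 end Chamber Run-through → 2
20:10 end Soloist Rehearsal → 1
20:30 end Strings Block → 0
Peak is 3, at 16:15 (Chamber Run-through, Soloist Rehearsal, Strings Block).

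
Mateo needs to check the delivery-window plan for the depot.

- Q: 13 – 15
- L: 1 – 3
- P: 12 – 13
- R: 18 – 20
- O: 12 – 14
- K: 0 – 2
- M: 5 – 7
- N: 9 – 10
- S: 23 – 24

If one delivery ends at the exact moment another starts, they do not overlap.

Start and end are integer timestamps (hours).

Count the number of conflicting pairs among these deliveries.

3

Sorted by start: K, L, M, N, O, P, Q, R, S.
L starts before K ends → K and L overlap.
M starts after K ends; K is clear from here.
M starts after L ends; L is clear from here.
N starts after M ends; M is clear from here.
O starts after N ends; N is clear from here.
P starts before O ends → O and P overlap.
Q starts before O ends → O and Q overlap.
R starts after O ends; O is clear from here.
Q starts exactly when P ends (back-to-back, no overlap); P is clear from here.
R starts after Q ends; Q is clear from here.
S starts after R ends.
Overlapping pairs: K & L, O & P, O & Q — 3 in total.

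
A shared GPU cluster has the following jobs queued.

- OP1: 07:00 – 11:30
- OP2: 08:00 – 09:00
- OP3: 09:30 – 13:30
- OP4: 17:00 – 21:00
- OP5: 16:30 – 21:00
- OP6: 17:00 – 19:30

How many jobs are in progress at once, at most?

3

Walk through starts and ends in time order (an end at T is processed before a start at T):
07:00 start OP1 → 1
08:00 start OP2 → 2
09:00 end OP2 → 1
09:30 start OP3 → 2
11:30 end OP1 → 1
13:30 end OP3 → 0
16:30 start OP5 → 1
17:00 start OP4 → 2
17:00 start OP6 → 3
19:30 end OP6 → 2
21:00 end OP4 → 1
21:00 end OP5 → 0
Peak is 3, at 17:00 (OP4, OP5, OP6).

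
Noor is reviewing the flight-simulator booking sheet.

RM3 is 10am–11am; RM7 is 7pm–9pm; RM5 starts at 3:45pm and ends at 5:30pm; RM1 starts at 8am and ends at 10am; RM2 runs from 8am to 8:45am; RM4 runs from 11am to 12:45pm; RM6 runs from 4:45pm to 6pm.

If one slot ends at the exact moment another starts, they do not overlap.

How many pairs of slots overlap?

2

Sorted by start: RM1, RM2, RM3, RM4, RM5, RM6, RM7.
RM2 starts before RM1 ends → RM1 and RM2 overlap.
RM3 starts exactly when RM1 ends (back-to-back, no overlap); RM1 is clear from here.
RM3 starts after RM2 ends; RM2 is clear from here.
RM4 starts exactly when RM3 ends (back-to-back, no overlap); RM3 is clear from here.
RM5 starts after RM4 ends; RM4 is clear from here.
RM6 starts before RM5 ends → RM5 and RM6 overlap.
RM7 starts after RM5 ends.
RM7 starts after RM6 ends.
Overlapping pairs: RM1 & RM2, RM5 & RM6 — 2 in total.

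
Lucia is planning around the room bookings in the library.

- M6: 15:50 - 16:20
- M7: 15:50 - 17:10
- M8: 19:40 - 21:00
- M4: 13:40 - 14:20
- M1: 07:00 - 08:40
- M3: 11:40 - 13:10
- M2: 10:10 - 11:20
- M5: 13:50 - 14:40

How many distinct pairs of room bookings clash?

2

Sorted by start: M1, M2, M3, M4, M5, M6, M7, M8.
M2 starts after M1 ends; M1 is clear from here.
M3 starts after M2 ends; M2 is clear from here.
M4 starts after M3 ends; M3 is clear from here.
M5 starts before M4 ends → M4 and M5 overlap.
M6 starts after M4 ends; M4 is clear from here.
M6 starts after M5 ends; M5 is clear from here.
M7 starts before M6 ends → M6 and M7 overlap.
M8 starts after M6 ends.
M8 starts after M7 ends.
Overlapping pairs: M4 & M5, M6 & M7 — 2 in total.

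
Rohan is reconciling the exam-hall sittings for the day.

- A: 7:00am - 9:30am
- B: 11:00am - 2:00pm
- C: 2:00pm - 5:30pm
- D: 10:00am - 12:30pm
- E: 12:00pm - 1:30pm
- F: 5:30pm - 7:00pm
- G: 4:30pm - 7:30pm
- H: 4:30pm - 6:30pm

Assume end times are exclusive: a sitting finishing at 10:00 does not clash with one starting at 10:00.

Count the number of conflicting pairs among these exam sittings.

8

Sorted by start: A, D, B, E, C, G, H, F.
D starts after A ends; A is clear from here.
B starts before D ends → D and B overlap.
E starts before D ends → D and E overlap.
C starts after D ends; D is clear from here.
E starts before B ends → B and E overlap.
C starts exactly when B ends (back-to-back, no overlap); B is clear from here.
C starts after E ends; E is clear from here.
G starts before C ends → C and G overlap.
H starts before C ends → C and H overlap.
F starts exactly when C ends (back-to-back, no overlap).
H starts before G ends → G and H overlap.
F starts before G ends → G and F overlap.
F starts before H ends → H and F overlap.
Overlapping pairs: B & D, B & E, C & G, C & H, D & E, F & G, F & H, G & H — 8 in total.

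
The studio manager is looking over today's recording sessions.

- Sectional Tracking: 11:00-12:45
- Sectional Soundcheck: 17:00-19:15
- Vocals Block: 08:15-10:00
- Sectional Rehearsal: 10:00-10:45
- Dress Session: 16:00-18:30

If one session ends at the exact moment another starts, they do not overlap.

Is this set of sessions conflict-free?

No

Check each pair: they overlap iff neither finishes before the other starts.
Sorted by start: Vocals Block, Sectional Rehearsal, Sectional Tracking, Dress Session, Sectional Soundcheck.
Sectional Rehearsal starts exactly when Vocals Block ends (back-to-back, no overlap) — done with Vocals Block.
Sectional Tracking starts after Sectional Rehearsal ends — done with Sectional Rehearsal.
Dress Session starts after Sectional Tracking ends — done with Sectional Tracking.
Sectional Soundcheck starts before Dress Session ends → Dress Session and Sectional Soundcheck overlap.
That's a conflict, so the schedule is not conflict-free.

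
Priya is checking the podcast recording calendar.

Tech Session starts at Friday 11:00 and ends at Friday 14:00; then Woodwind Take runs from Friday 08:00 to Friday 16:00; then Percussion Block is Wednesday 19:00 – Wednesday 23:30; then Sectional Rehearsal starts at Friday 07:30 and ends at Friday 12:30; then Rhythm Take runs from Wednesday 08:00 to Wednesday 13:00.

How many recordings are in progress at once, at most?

Sweep the timeline, counting +1 at each start and −1 at each end (ends before starts at a tie):
Wednesday 08:00 start Rhythm Take → 1
Wednesday 13:00 end Rhythm Take → 0
Wednesday 19:00 start Percussion Block → 1
Wednesday 23:30 end Percussion Block → 0
Friday 07:30 start Sectional Rehearsal → 1
Friday 08:00 start Woodwind Take → 2
Friday 11:00 start Tech Session → 3
Friday 12:30 end Sectional Rehearsal → 2
Friday 14:00 end Tech Session → 1
Friday 16:00 end Woodwind Take → 0
Peak is 3, at Friday 11:00 (Sectional Rehearsal, Tech Session, Woodwind Take).

3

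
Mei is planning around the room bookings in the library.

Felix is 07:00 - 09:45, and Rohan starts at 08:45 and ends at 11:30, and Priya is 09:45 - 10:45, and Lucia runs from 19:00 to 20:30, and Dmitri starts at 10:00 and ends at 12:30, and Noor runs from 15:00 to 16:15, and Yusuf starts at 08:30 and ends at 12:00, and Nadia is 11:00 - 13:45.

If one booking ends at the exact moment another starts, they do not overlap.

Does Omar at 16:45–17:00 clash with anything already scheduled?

No — it doesn't clash with anything

Felix: ends 09:45 at or before Omar starts 16:45 → clear.
Yusuf: ends 12:00 at or before Omar starts 16:45 → clear.
Rohan: ends 11:30 at or before Omar starts 16:45 → clear.
Priya: ends 10:45 at or before Omar starts 16:45 → clear.
Dmitri: ends 12:30 at or before Omar starts 16:45 → clear.
Nadia: ends 13:45 at or before Omar starts 16:45 → clear.
Noor: ends 16:15 at or before Omar starts 16:45 → clear.
Lucia: starts 19:00 at or after Omar ends 17:00 → clear.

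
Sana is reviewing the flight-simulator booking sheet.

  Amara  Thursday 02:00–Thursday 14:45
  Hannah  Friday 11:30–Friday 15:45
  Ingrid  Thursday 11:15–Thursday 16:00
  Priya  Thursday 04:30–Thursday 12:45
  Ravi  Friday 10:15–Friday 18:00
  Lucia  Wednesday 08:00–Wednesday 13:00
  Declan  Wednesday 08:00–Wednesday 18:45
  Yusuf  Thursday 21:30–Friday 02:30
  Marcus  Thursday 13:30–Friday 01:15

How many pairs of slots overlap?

8

Sorted by start: Lucia, Declan, Amara, Priya, Ingrid, Marcus, Yusuf, Ravi, Hannah.
Declan starts before Lucia ends → Lucia and Declan overlap.
Amara starts after Lucia ends; Lucia is clear from here.
Amara starts after Declan ends; Declan is clear from here.
Priya starts before Amara ends → Amara and Priya overlap.
Ingrid starts before Amara ends → Amara and Ingrid overlap.
Marcus starts before Amara ends → Amara and Marcus overlap.
Yusuf starts after Amara ends; Amara is clear from here.
Ingrid starts before Priya ends → Priya and Ingrid overlap.
Marcus starts after Priya ends; Priya is clear from here.
Marcus starts before Ingrid ends → Ingrid and Marcus overlap.
Yusuf starts after Ingrid ends; Ingrid is clear from here.
Yusuf starts before Marcus ends → Marcus and Yusuf overlap.
Ravi starts after Marcus ends; Marcus is clear from here.
Ravi starts after Yusuf ends; Yusuf is clear from here.
Hannah starts before Ravi ends → Ravi and Hannah overlap.
Overlapping pairs: Amara & Ingrid, Amara & Marcus, Amara & Priya, Declan & Lucia, Hannah & Ravi, Ingrid & Marcus, Ingrid & Priya, Marcus & Yusuf — 8 in total.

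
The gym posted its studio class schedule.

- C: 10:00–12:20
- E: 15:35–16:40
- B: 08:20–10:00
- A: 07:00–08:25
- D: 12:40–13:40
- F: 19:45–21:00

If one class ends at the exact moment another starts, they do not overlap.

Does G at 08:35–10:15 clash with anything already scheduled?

A: ends 08:25 at or before G starts 08:35 → clear.
B: starts 08:20 before G ends 10:15, and ends 10:00 after G starts 08:35 → overlap.
C: starts 10:00 before G ends 10:15, and ends 12:20 after G starts 08:35 → overlap.
D: starts 12:40 at or after G ends 10:15 → clear.
E: starts 15:35 at or after G ends 10:15 → clear.
F: starts 19:45 at or after G ends 10:15 → clear.
G overlaps B, C.

Yes — it overlaps B, C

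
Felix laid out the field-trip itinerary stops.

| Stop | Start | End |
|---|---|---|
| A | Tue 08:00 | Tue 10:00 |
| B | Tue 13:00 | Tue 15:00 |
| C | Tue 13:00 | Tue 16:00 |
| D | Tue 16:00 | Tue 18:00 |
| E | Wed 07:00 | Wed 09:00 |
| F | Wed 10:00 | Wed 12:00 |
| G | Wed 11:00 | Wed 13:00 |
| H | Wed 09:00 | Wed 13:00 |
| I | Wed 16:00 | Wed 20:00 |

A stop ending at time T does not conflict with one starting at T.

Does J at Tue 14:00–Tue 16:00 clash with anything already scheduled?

Yes — it overlaps B, C

A: ends Tue 10:00 at or before J starts Tue 14:00 → clear.
B: starts Tue 13:00 before J ends Tue 16:00, and ends Tue 15:00 after J starts Tue 14:00 → overlap.
C: starts Tue 13:00 before J ends Tue 16:00, and ends Tue 16:00 after J starts Tue 14:00 → overlap.
D: starts Tue 16:00 at or after J ends Tue 16:00 → clear.
E: starts Wed 07:00 at or after J ends Tue 16:00 → clear.
H: starts Wed 09:00 at or after J ends Tue 16:00 → clear.
F: starts Wed 10:00 at or after J ends Tue 16:00 → clear.
G: starts Wed 11:00 at or after J ends Tue 16:00 → clear.
I: starts Wed 16:00 at or after J ends Tue 16:00 → clear.
J overlaps B, C.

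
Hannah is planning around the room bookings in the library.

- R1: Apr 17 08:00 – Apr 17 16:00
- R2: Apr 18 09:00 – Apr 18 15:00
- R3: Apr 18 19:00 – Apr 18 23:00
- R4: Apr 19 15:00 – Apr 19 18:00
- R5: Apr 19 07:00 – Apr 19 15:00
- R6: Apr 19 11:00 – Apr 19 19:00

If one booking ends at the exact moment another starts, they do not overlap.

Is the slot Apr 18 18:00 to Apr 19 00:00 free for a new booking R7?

R1: ends Apr 17 16:00 at or before R7 starts Apr 18 18:00 → clear.
R2: ends Apr 18 15:00 at or before R7 starts Apr 18 18:00 → clear.
R3: starts Apr 18 19:00 before R7 ends Apr 19 00:00, and ends Apr 18 23:00 after R7 starts Apr 18 18:00 → overlap.
R5: starts Apr 19 07:00 at or after R7 ends Apr 19 00:00 → clear.
R6: starts Apr 19 11:00 at or after R7 ends Apr 19 00:00 → clear.
R4: starts Apr 19 15:00 at or after R7 ends Apr 19 00:00 → clear.
R7 overlaps R3.

No — it overlaps R3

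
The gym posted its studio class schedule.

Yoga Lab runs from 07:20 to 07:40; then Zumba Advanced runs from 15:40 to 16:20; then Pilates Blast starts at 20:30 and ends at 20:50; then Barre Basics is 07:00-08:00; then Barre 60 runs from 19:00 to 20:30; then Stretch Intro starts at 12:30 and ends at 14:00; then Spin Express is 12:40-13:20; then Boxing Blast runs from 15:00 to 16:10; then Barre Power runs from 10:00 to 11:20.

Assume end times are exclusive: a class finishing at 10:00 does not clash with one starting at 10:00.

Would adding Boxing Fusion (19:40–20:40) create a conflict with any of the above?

Barre Basics: ends 08:00 at or before Boxing Fusion starts 19:40 → clear.
Yoga Lab: ends 07:40 at or before Boxing Fusion starts 19:40 → clear.
Barre Power: ends 11:20 at or before Boxing Fusion starts 19:40 → clear.
Stretch Intro: ends 14:00 at or before Boxing Fusion starts 19:40 → clear.
Spin Express: ends 13:20 at or before Boxing Fusion starts 19:40 → clear.
Boxing Blast: ends 16:10 at or before Boxing Fusion starts 19:40 → clear.
Zumba Advanced: ends 16:20 at or before Boxing Fusion starts 19:40 → clear.
Barre 60: starts 19:00 before Boxing Fusion ends 20:40, and ends 20:30 after Boxing Fusion starts 19:40 → overlap.
Pilates Blast: starts 20:30 before Boxing Fusion ends 20:40, and ends 20:50 after Boxing Fusion starts 19:40 → overlap.
Boxing Fusion overlaps Barre 60, Pilates Blast.

Yes — it overlaps Barre 60, Pilates Blast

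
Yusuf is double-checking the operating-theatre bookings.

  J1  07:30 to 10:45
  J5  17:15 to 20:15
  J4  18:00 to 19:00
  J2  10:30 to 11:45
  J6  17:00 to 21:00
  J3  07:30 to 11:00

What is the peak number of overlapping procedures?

3

Sort all start/end points and keep a running count:
07:30 start J1 → 1
07:30 start J3 → 2
10:30 start J2 → 3
10:45 end J1 → 2
11:00 end J3 → 1
11:45 end J2 → 0
17:00 start J6 → 1
17:15 start J5 → 2
18:00 start J4 → 3
19:00 end J4 → 2
20:15 end J5 → 1
21:00 end J6 → 0
Peak is 3, at 10:30 (J1, J2, J3).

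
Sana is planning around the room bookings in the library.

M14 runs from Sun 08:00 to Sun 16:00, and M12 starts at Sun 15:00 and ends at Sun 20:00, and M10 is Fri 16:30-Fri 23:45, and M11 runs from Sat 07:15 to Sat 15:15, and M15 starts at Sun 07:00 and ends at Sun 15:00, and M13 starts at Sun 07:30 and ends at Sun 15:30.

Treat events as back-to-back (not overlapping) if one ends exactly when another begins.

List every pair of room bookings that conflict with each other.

Two intervals overlap when each starts before the other ends.
Sorted by start: M10, M11, M15, M13, M14, M12.
M11 starts after M10 ends, so M10 has no further overlaps.
M15 starts after M11 ends, so M11 has no further overlaps.
M13 starts before M15 ends → M15 and M13 overlap.
M14 starts before M15 ends → M15 and M14 overlap.
M12 starts exactly when M15 ends (back-to-back, no overlap).
M14 starts before M13 ends → M13 and M14 overlap.
M12 starts before M13 ends → M13 and M12 overlap.
M12 starts before M14 ends → M14 and M12 overlap.

M12 & M13, M12 & M14, M13 & M14, M13 & M15, M14 & M15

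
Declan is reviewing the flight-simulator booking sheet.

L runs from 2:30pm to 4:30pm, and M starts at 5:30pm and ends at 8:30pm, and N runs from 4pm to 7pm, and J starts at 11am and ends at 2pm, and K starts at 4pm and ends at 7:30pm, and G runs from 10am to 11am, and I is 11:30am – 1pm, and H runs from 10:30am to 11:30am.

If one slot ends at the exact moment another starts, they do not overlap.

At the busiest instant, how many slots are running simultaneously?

3

Sweep the timeline, counting +1 at each start and −1 at each end (ends before starts at a tie):
10am start G → 1
10:30am start H → 2
11am end G → 1
11am start J → 2
11:30am end H → 1
11:30am start I → 2
1pm end I → 1
2pm end J → 0
2:30pm start L → 1
4pm start K → 2
4pm start N → 3
4:30pm end L → 2
5:30pm start M → 3
7pm end N → 2
7:30pm end K → 1
8:30pm end M → 0
Peak is 3, at 4pm (K, L, N).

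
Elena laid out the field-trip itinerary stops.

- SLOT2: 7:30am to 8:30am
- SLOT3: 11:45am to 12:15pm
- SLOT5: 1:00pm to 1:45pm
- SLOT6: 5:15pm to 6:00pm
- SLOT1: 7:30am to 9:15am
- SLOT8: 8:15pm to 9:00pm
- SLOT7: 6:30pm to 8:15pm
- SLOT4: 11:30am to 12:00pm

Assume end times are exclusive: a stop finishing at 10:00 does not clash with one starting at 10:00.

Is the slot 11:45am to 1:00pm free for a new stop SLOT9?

No — it overlaps SLOT3, SLOT4

SLOT1: ends 9:15am at or before SLOT9 starts 11:45am → clear.
SLOT2: ends 8:30am at or before SLOT9 starts 11:45am → clear.
SLOT4: starts 11:30am before SLOT9 ends 1:00pm, and ends 12:00pm after SLOT9 starts 11:45am → overlap.
SLOT3: starts 11:45am before SLOT9 ends 1:00pm, and ends 12:15pm after SLOT9 starts 11:45am → overlap.
SLOT5: starts 1:00pm at or after SLOT9 ends 1:00pm → clear.
SLOT6: starts 5:15pm at or after SLOT9 ends 1:00pm → clear.
SLOT7: starts 6:30pm at or after SLOT9 ends 1:00pm → clear.
SLOT8: starts 8:15pm at or after SLOT9 ends 1:00pm → clear.
SLOT9 overlaps SLOT3, SLOT4.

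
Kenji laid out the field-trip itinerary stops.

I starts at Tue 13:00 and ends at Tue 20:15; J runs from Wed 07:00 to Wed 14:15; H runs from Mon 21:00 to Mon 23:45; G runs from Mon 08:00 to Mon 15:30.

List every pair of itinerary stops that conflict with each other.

no overlapping pairs

Sorted by start: G, H, I, J.
H starts after G ends; G is clear from here.
I starts after H ends; H is clear from here.
J starts after I ends.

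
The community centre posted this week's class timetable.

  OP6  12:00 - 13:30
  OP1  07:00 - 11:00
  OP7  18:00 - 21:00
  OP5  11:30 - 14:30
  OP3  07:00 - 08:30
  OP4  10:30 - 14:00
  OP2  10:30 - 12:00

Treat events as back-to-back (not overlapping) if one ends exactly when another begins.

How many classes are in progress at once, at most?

3

Sort all start/end points and keep a running count:
07:00 start OP1 → 1
07:00 start OP3 → 2
08:30 end OP3 → 1
10:30 start OP2 → 2
10:30 start OP4 → 3
11:00 end OP1 → 2
11:30 start OP5 → 3
12:00 end OP2 → 2
12:00 start OP6 → 3
13:30 end OP6 → 2
14:00 end OP4 → 1
14:30 end OP5 → 0
18:00 start OP7 → 1
21:00 end OP7 → 0
Peak is 3, at 10:30 (OP1, OP2, OP4).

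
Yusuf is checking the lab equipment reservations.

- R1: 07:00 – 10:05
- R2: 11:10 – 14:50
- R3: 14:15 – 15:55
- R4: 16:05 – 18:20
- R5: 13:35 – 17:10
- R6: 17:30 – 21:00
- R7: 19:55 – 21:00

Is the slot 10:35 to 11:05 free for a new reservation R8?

Yes — the slot is free

R1: ends 10:05 at or before R8 starts 10:35 → clear.
R2: starts 11:10 at or after R8 ends 11:05 → clear.
R5: starts 13:35 at or after R8 ends 11:05 → clear.
R3: starts 14:15 at or after R8 ends 11:05 → clear.
R4: starts 16:05 at or after R8 ends 11:05 → clear.
R6: starts 17:30 at or after R8 ends 11:05 → clear.
R7: starts 19:55 at or after R8 ends 11:05 → clear.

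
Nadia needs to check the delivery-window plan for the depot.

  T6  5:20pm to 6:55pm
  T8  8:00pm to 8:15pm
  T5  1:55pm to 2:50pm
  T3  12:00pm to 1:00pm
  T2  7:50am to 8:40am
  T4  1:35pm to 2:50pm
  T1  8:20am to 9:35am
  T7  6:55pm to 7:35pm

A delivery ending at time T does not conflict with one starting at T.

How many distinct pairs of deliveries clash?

2

Two intervals overlap when each starts before the other ends.
Sorted by start: T2, T1, T3, T4, T5, T6, T7, T8.
T1 starts before T2 ends → T2 and T1 overlap.
T3 starts after T2 ends, so nothing later overlaps T2 either.
T3 starts after T1 ends, so nothing later overlaps T1 either.
T4 starts after T3 ends, so nothing later overlaps T3 either.
T5 starts before T4 ends → T4 and T5 overlap.
T6 starts after T4 ends, so nothing later overlaps T4 either.
T6 starts after T5 ends, so nothing later overlaps T5 either.
T7 starts exactly when T6 ends (back-to-back, no overlap), so nothing later overlaps T6 either.
T8 starts after T7 ends.
Overlapping pairs: T1 & T2, T4 & T5 — 2 in total.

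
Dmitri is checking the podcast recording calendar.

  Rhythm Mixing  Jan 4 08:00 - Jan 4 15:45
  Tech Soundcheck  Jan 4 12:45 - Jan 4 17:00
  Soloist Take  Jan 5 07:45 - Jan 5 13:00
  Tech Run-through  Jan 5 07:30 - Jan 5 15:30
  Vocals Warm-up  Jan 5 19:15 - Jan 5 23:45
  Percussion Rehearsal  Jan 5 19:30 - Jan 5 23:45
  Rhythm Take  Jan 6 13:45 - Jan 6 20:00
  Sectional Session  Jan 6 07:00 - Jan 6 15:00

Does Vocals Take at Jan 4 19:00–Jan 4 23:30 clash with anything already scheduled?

No — it doesn't clash with anything

Rhythm Mixing: ends Jan 4 15:45 at or before Vocals Take starts Jan 4 19:00 → clear.
Tech Soundcheck: ends Jan 4 17:00 at or before Vocals Take starts Jan 4 19:00 → clear.
Tech Run-through: starts Jan 5 07:30 at or after Vocals Take ends Jan 4 23:30 → clear.
Soloist Take: starts Jan 5 07:45 at or after Vocals Take ends Jan 4 23:30 → clear.
Vocals Warm-up: starts Jan 5 19:15 at or after Vocals Take ends Jan 4 23:30 → clear.
Percussion Rehearsal: starts Jan 5 19:30 at or after Vocals Take ends Jan 4 23:30 → clear.
Sectional Session: starts Jan 6 07:00 at or after Vocals Take ends Jan 4 23:30 → clear.
Rhythm Take: starts Jan 6 13:45 at or after Vocals Take ends Jan 4 23:30 → clear.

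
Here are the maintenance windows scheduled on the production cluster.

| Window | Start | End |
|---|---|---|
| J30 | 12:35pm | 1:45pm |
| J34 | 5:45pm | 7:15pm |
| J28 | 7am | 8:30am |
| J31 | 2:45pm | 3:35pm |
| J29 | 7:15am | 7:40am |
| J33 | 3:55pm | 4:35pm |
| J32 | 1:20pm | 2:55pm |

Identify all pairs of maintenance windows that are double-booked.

J28 & J29, J30 & J32, J31 & J32

Sorted by start: J28, J29, J30, J32, J31, J33, J34.
J29 starts before J28 ends → J28 and J29 overlap.
J30 starts after J28 ends; J28 is clear from here.
J30 starts after J29 ends; J29 is clear from here.
J32 starts before J30 ends → J30 and J32 overlap.
J31 starts after J30 ends; J30 is clear from here.
J31 starts before J32 ends → J32 and J31 overlap.
J33 starts after J32 ends; J32 is clear from here.
J33 starts after J31 ends; J31 is clear from here.
J34 starts after J33 ends.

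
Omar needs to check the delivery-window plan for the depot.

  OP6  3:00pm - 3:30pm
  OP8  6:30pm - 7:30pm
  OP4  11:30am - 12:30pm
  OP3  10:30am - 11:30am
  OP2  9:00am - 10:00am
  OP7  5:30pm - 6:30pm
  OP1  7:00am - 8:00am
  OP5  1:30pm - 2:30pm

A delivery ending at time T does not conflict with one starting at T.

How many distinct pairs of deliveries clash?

0

Sorted by start: OP1, OP2, OP3, OP4, OP5, OP6, OP7, OP8.
OP2 starts after OP1 ends — done with OP1.
OP3 starts after OP2 ends — done with OP2.
OP4 starts exactly when OP3 ends (back-to-back, no overlap) — done with OP3.
OP5 starts after OP4 ends — done with OP4.
OP6 starts after OP5 ends — done with OP5.
OP7 starts after OP6 ends — done with OP6.
OP8 starts exactly when OP7 ends (back-to-back, no overlap).
No pair overlaps.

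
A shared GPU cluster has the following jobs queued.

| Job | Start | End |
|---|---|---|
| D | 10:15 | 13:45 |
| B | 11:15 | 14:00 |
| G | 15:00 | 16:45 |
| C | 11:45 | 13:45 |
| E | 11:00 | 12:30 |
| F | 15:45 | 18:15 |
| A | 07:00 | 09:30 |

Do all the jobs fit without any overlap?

Sorted by start: A, D, E, B, C, G, F.
D starts after A ends, so nothing later overlaps A either.
E starts before D ends → D and E overlap.
That's a conflict, so the schedule is not conflict-free.

No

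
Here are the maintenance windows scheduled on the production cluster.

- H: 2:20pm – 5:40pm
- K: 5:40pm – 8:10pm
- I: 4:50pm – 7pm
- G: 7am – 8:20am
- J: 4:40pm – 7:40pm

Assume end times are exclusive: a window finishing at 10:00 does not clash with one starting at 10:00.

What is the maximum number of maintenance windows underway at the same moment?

Sweep the timeline, counting +1 at each start and −1 at each end (ends before starts at a tie):
7am start G → 1
8:20am end G → 0
2:20pm start H → 1
4:40pm start J → 2
4:50pm start I → 3
5:40pm end H → 2
5:40pm start K → 3
7pm end I → 2
7:40pm end J → 1
8:10pm end K → 0
Peak is 3, at 4:50pm (H, I, J).

3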